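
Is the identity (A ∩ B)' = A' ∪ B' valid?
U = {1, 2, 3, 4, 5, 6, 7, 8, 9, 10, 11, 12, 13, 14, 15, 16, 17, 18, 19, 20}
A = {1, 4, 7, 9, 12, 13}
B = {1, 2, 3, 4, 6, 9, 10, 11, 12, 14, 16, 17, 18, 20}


LHS: A ∩ B = {1, 4, 9, 12}
(A ∩ B)' = U \ (A ∩ B) = {2, 3, 5, 6, 7, 8, 10, 11, 13, 14, 15, 16, 17, 18, 19, 20}
A' = {2, 3, 5, 6, 8, 10, 11, 14, 15, 16, 17, 18, 19, 20}, B' = {5, 7, 8, 13, 15, 19}
Claimed RHS: A' ∪ B' = {2, 3, 5, 6, 7, 8, 10, 11, 13, 14, 15, 16, 17, 18, 19, 20}
Identity is VALID: LHS = RHS = {2, 3, 5, 6, 7, 8, 10, 11, 13, 14, 15, 16, 17, 18, 19, 20} ✓

Identity is valid. (A ∩ B)' = A' ∪ B' = {2, 3, 5, 6, 7, 8, 10, 11, 13, 14, 15, 16, 17, 18, 19, 20}


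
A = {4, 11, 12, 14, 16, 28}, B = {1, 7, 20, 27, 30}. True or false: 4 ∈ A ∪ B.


A = {4, 11, 12, 14, 16, 28}, B = {1, 7, 20, 27, 30}
A ∪ B = all elements in A or B
A ∪ B = {1, 4, 7, 11, 12, 14, 16, 20, 27, 28, 30}
Checking if 4 ∈ A ∪ B
4 is in A ∪ B → True

4 ∈ A ∪ B


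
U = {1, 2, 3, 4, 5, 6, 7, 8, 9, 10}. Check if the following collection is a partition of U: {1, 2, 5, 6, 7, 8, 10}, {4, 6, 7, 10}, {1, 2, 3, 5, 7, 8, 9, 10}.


A partition requires: (1) non-empty parts, (2) pairwise disjoint, (3) union = U
Parts: {1, 2, 5, 6, 7, 8, 10}, {4, 6, 7, 10}, {1, 2, 3, 5, 7, 8, 9, 10}
Union of parts: {1, 2, 3, 4, 5, 6, 7, 8, 9, 10}
U = {1, 2, 3, 4, 5, 6, 7, 8, 9, 10}
All non-empty? True
Pairwise disjoint? False
Covers U? True

No, not a valid partition


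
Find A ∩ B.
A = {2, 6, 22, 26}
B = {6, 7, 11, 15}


A ∩ B = elements in both A and B
A = {2, 6, 22, 26}
B = {6, 7, 11, 15}
A ∩ B = {6}

A ∩ B = {6}


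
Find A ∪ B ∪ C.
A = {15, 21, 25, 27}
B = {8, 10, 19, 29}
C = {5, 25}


A ∪ B = {8, 10, 15, 19, 21, 25, 27, 29}
(A ∪ B) ∪ C = {5, 8, 10, 15, 19, 21, 25, 27, 29}

A ∪ B ∪ C = {5, 8, 10, 15, 19, 21, 25, 27, 29}


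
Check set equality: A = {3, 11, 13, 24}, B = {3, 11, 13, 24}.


Two sets are equal iff they have exactly the same elements.
A = {3, 11, 13, 24}
B = {3, 11, 13, 24}
Same elements → A = B

Yes, A = B


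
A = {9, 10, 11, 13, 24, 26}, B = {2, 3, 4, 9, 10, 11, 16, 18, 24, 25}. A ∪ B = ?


A ∪ B = all elements in A or B (or both)
A = {9, 10, 11, 13, 24, 26}
B = {2, 3, 4, 9, 10, 11, 16, 18, 24, 25}
A ∪ B = {2, 3, 4, 9, 10, 11, 13, 16, 18, 24, 25, 26}

A ∪ B = {2, 3, 4, 9, 10, 11, 13, 16, 18, 24, 25, 26}


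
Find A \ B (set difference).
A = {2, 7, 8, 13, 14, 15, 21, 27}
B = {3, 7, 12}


A \ B = elements in A but not in B
A = {2, 7, 8, 13, 14, 15, 21, 27}
B = {3, 7, 12}
Remove from A any elements in B
A \ B = {2, 8, 13, 14, 15, 21, 27}

A \ B = {2, 8, 13, 14, 15, 21, 27}


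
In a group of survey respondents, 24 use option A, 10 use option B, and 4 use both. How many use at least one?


|A ∪ B| = |A| + |B| - |A ∩ B|
= 24 + 10 - 4
= 30

|A ∪ B| = 30


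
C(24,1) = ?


C(n,k) = n! / (k!(n-k)!)
C(24,1) = 24! / (1!23!)
= 24

C(24,1) = 24


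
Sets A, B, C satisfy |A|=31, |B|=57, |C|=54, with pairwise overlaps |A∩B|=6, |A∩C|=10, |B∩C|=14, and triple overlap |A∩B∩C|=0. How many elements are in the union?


|A∪B∪C| = |A|+|B|+|C| - |A∩B|-|A∩C|-|B∩C| + |A∩B∩C|
= 31+57+54 - 6-10-14 + 0
= 142 - 30 + 0
= 112

|A ∪ B ∪ C| = 112


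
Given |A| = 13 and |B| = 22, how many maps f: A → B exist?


Each of |A| = 13 inputs maps to any of |B| = 22 outputs.
# functions = |B|^|A| = 22^13
= 282810057883082752

Number of functions = 282810057883082752


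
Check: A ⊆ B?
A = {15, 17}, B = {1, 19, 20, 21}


A ⊆ B means every element of A is in B.
Elements in A not in B: {15, 17}
So A ⊄ B.

No, A ⊄ B


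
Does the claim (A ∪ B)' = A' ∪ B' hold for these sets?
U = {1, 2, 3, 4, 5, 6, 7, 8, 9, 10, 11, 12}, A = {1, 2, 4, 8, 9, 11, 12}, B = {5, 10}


LHS: A ∪ B = {1, 2, 4, 5, 8, 9, 10, 11, 12}
(A ∪ B)' = U \ (A ∪ B) = {3, 6, 7}
A' = {3, 5, 6, 7, 10}, B' = {1, 2, 3, 4, 6, 7, 8, 9, 11, 12}
Claimed RHS: A' ∪ B' = {1, 2, 3, 4, 5, 6, 7, 8, 9, 10, 11, 12}
Identity is INVALID: LHS = {3, 6, 7} but the RHS claimed here equals {1, 2, 3, 4, 5, 6, 7, 8, 9, 10, 11, 12}. The correct form is (A ∪ B)' = A' ∩ B'.

Identity is invalid: (A ∪ B)' = {3, 6, 7} but A' ∪ B' = {1, 2, 3, 4, 5, 6, 7, 8, 9, 10, 11, 12}. The correct De Morgan law is (A ∪ B)' = A' ∩ B'.


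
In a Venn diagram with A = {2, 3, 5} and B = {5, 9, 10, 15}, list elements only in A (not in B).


A = {2, 3, 5}
B = {5, 9, 10, 15}
Region: only in A (not in B)
Elements: {2, 3}

Elements only in A (not in B): {2, 3}


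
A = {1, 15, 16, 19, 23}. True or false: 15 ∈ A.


A = {1, 15, 16, 19, 23}
Checking if 15 is in A
15 is in A → True

15 ∈ A


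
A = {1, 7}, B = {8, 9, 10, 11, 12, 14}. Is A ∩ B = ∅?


Disjoint means A ∩ B = ∅.
A ∩ B = ∅
A ∩ B = ∅, so A and B are disjoint.

Yes, A and B are disjoint


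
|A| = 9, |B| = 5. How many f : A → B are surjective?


n = |A| = 9, k = |B| = 5. Surjections via inclusion-exclusion:
S(n,k) = Σ(-1)^i × C(k,i) × (k-i)^n, i=0 to k
i=0: (-1)^0×C(5,0)×5^9 = 1953125
i=1: (-1)^1×C(5,1)×4^9 = -1310720
i=2: (-1)^2×C(5,2)×3^9 = 196830
i=3: (-1)^3×C(5,3)×2^9 = -5120
i=4: (-1)^4×C(5,4)×1^9 = 5
i=5: (-1)^5×C(5,5)×0^9 = 0
Total = 834120

Number of surjections = 834120


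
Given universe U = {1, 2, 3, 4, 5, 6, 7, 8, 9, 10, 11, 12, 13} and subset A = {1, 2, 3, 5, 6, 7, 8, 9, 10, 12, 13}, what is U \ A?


Aᶜ = U \ A = elements in U but not in A
U = {1, 2, 3, 4, 5, 6, 7, 8, 9, 10, 11, 12, 13}
A = {1, 2, 3, 5, 6, 7, 8, 9, 10, 12, 13}
Aᶜ = {4, 11}

Aᶜ = {4, 11}


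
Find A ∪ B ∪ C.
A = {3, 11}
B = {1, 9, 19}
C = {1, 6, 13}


A ∪ B = {1, 3, 9, 11, 19}
(A ∪ B) ∪ C = {1, 3, 6, 9, 11, 13, 19}

A ∪ B ∪ C = {1, 3, 6, 9, 11, 13, 19}


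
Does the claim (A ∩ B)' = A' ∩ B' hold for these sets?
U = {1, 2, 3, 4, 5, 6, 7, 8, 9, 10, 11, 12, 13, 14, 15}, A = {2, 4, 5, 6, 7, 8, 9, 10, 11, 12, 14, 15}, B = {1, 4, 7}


LHS: A ∩ B = {4, 7}
(A ∩ B)' = U \ (A ∩ B) = {1, 2, 3, 5, 6, 8, 9, 10, 11, 12, 13, 14, 15}
A' = {1, 3, 13}, B' = {2, 3, 5, 6, 8, 9, 10, 11, 12, 13, 14, 15}
Claimed RHS: A' ∩ B' = {3, 13}
Identity is INVALID: LHS = {1, 2, 3, 5, 6, 8, 9, 10, 11, 12, 13, 14, 15} but the RHS claimed here equals {3, 13}. The correct form is (A ∩ B)' = A' ∪ B'.

Identity is invalid: (A ∩ B)' = {1, 2, 3, 5, 6, 8, 9, 10, 11, 12, 13, 14, 15} but A' ∩ B' = {3, 13}. The correct De Morgan law is (A ∩ B)' = A' ∪ B'.


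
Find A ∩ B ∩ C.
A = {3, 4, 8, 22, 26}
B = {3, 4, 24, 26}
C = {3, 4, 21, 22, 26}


A ∩ B = {3, 4, 26}
(A ∩ B) ∩ C = {3, 4, 26}

A ∩ B ∩ C = {3, 4, 26}


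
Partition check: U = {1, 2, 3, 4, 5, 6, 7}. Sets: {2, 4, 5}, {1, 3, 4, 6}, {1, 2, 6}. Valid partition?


A partition requires: (1) non-empty parts, (2) pairwise disjoint, (3) union = U
Parts: {2, 4, 5}, {1, 3, 4, 6}, {1, 2, 6}
Union of parts: {1, 2, 3, 4, 5, 6}
U = {1, 2, 3, 4, 5, 6, 7}
All non-empty? True
Pairwise disjoint? False
Covers U? False

No, not a valid partition


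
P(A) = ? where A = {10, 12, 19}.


|A| = 3, so |P(A)| = 2^3 = 8
Enumerate subsets by cardinality (0 to 3):
∅, {10}, {12}, {19}, {10, 12}, {10, 19}, {12, 19}, {10, 12, 19}

P(A) has 8 subsets: ∅, {10}, {12}, {19}, {10, 12}, {10, 19}, {12, 19}, {10, 12, 19}


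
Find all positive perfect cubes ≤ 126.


Checking each candidate:
Condition: positive perfect cubes ≤ 126
Result = {1, 8, 27, 64, 125}

{1, 8, 27, 64, 125}


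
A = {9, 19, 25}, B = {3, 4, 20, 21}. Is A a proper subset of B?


A ⊂ B requires: A ⊆ B AND A ≠ B.
A ⊆ B? No
A ⊄ B, so A is not a proper subset.

No, A is not a proper subset of B


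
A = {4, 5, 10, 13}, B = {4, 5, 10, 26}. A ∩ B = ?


A ∩ B = elements in both A and B
A = {4, 5, 10, 13}
B = {4, 5, 10, 26}
A ∩ B = {4, 5, 10}

A ∩ B = {4, 5, 10}


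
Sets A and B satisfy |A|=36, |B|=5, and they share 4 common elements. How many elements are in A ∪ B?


|A ∪ B| = |A| + |B| - |A ∩ B|
= 36 + 5 - 4
= 37

|A ∪ B| = 37


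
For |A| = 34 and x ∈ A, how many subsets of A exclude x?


Subsets of A avoiding x are subsets of A \ {x}, which has 33 elements.
Count = 2^(n-1) = 2^33
= 8589934592

Number of subsets avoiding x = 8589934592


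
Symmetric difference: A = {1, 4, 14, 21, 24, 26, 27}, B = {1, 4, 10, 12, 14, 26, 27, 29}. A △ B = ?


A △ B = (A \ B) ∪ (B \ A) = elements in exactly one of A or B
A \ B = {21, 24}
B \ A = {10, 12, 29}
A △ B = {10, 12, 21, 24, 29}

A △ B = {10, 12, 21, 24, 29}


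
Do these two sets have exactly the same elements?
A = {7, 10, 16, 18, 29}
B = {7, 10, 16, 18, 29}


Two sets are equal iff they have exactly the same elements.
A = {7, 10, 16, 18, 29}
B = {7, 10, 16, 18, 29}
Same elements → A = B

Yes, A = B


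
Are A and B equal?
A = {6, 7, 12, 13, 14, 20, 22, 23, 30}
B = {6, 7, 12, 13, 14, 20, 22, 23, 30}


Two sets are equal iff they have exactly the same elements.
A = {6, 7, 12, 13, 14, 20, 22, 23, 30}
B = {6, 7, 12, 13, 14, 20, 22, 23, 30}
Same elements → A = B

Yes, A = B


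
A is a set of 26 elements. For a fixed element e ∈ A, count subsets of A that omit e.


Subsets of A avoiding e are subsets of A \ {e}, which has 25 elements.
Count = 2^(n-1) = 2^25
= 33554432

Number of subsets avoiding e = 33554432


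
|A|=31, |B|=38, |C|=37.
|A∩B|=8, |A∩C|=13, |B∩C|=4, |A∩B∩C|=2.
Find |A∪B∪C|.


|A∪B∪C| = |A|+|B|+|C| - |A∩B|-|A∩C|-|B∩C| + |A∩B∩C|
= 31+38+37 - 8-13-4 + 2
= 106 - 25 + 2
= 83

|A ∪ B ∪ C| = 83


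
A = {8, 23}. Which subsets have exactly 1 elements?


|A| = 2, so A has C(2,1) = 2 subsets of size 1.
Enumerate by choosing 1 elements from A at a time:
{8}, {23}

1-element subsets (2 total): {8}, {23}


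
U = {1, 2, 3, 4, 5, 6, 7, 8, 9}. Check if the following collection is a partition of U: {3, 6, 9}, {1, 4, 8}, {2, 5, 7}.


A partition requires: (1) non-empty parts, (2) pairwise disjoint, (3) union = U
Parts: {3, 6, 9}, {1, 4, 8}, {2, 5, 7}
Union of parts: {1, 2, 3, 4, 5, 6, 7, 8, 9}
U = {1, 2, 3, 4, 5, 6, 7, 8, 9}
All non-empty? True
Pairwise disjoint? True
Covers U? True

Yes, valid partition


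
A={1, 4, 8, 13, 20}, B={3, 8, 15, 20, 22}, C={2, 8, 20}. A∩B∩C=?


A ∩ B = {8, 20}
(A ∩ B) ∩ C = {8, 20}

A ∩ B ∩ C = {8, 20}


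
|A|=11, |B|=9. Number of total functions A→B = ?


Each of |A| = 11 inputs maps to any of |B| = 9 outputs.
# functions = |B|^|A| = 9^11
= 31381059609

Number of functions = 31381059609


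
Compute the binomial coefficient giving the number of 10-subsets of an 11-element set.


C(n,k) = n! / (k!(n-k)!)
C(11,10) = 11! / (10!1!)
= 11

C(11,10) = 11


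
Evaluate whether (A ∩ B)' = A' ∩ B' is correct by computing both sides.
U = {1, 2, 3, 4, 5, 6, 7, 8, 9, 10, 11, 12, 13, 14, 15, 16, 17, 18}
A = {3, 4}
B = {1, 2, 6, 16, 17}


LHS: A ∩ B = ∅
(A ∩ B)' = U \ (A ∩ B) = {1, 2, 3, 4, 5, 6, 7, 8, 9, 10, 11, 12, 13, 14, 15, 16, 17, 18}
A' = {1, 2, 5, 6, 7, 8, 9, 10, 11, 12, 13, 14, 15, 16, 17, 18}, B' = {3, 4, 5, 7, 8, 9, 10, 11, 12, 13, 14, 15, 18}
Claimed RHS: A' ∩ B' = {5, 7, 8, 9, 10, 11, 12, 13, 14, 15, 18}
Identity is INVALID: LHS = {1, 2, 3, 4, 5, 6, 7, 8, 9, 10, 11, 12, 13, 14, 15, 16, 17, 18} but the RHS claimed here equals {5, 7, 8, 9, 10, 11, 12, 13, 14, 15, 18}. The correct form is (A ∩ B)' = A' ∪ B'.

Identity is invalid: (A ∩ B)' = {1, 2, 3, 4, 5, 6, 7, 8, 9, 10, 11, 12, 13, 14, 15, 16, 17, 18} but A' ∩ B' = {5, 7, 8, 9, 10, 11, 12, 13, 14, 15, 18}. The correct De Morgan law is (A ∩ B)' = A' ∪ B'.


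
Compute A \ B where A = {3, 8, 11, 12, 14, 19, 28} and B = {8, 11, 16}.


A \ B = elements in A but not in B
A = {3, 8, 11, 12, 14, 19, 28}
B = {8, 11, 16}
Remove from A any elements in B
A \ B = {3, 12, 14, 19, 28}

A \ B = {3, 12, 14, 19, 28}


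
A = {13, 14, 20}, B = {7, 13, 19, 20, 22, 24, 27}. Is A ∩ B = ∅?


Disjoint means A ∩ B = ∅.
A ∩ B = {13, 20}
A ∩ B ≠ ∅, so A and B are NOT disjoint.

No, A and B are not disjoint (A ∩ B = {13, 20})


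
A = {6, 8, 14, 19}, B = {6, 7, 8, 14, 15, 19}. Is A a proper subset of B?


A ⊂ B requires: A ⊆ B AND A ≠ B.
A ⊆ B? Yes
A = B? No
A ⊂ B: Yes (A is a proper subset of B)

Yes, A ⊂ B


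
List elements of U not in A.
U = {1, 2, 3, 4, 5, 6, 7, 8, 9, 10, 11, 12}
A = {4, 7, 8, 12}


Aᶜ = U \ A = elements in U but not in A
U = {1, 2, 3, 4, 5, 6, 7, 8, 9, 10, 11, 12}
A = {4, 7, 8, 12}
Aᶜ = {1, 2, 3, 5, 6, 9, 10, 11}

Aᶜ = {1, 2, 3, 5, 6, 9, 10, 11}


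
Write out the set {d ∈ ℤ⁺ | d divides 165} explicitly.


Checking each candidate:
Condition: positive divisors of 165
Result = {1, 3, 5, 11, 15, 33, 55, 165}

{1, 3, 5, 11, 15, 33, 55, 165}


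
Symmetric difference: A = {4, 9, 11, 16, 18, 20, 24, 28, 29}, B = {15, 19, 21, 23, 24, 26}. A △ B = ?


A △ B = (A \ B) ∪ (B \ A) = elements in exactly one of A or B
A \ B = {4, 9, 11, 16, 18, 20, 28, 29}
B \ A = {15, 19, 21, 23, 26}
A △ B = {4, 9, 11, 15, 16, 18, 19, 20, 21, 23, 26, 28, 29}

A △ B = {4, 9, 11, 15, 16, 18, 19, 20, 21, 23, 26, 28, 29}


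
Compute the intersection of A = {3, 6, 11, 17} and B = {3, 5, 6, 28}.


A ∩ B = elements in both A and B
A = {3, 6, 11, 17}
B = {3, 5, 6, 28}
A ∩ B = {3, 6}

A ∩ B = {3, 6}


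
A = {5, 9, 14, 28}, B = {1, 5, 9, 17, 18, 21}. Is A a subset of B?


A ⊆ B means every element of A is in B.
Elements in A not in B: {14, 28}
So A ⊄ B.

No, A ⊄ B


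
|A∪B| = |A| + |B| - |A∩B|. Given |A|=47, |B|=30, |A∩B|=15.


|A ∪ B| = |A| + |B| - |A ∩ B|
= 47 + 30 - 15
= 62

|A ∪ B| = 62


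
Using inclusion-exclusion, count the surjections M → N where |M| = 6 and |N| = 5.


n = |M| = 6, k = |N| = 5. Surjections via inclusion-exclusion:
S(n,k) = Σ(-1)^i × C(k,i) × (k-i)^n, i=0 to k
i=0: (-1)^0×C(5,0)×5^6 = 15625
i=1: (-1)^1×C(5,1)×4^6 = -20480
i=2: (-1)^2×C(5,2)×3^6 = 7290
i=3: (-1)^3×C(5,3)×2^6 = -640
i=4: (-1)^4×C(5,4)×1^6 = 5
i=5: (-1)^5×C(5,5)×0^6 = 0
Total = 1800

Number of surjections = 1800


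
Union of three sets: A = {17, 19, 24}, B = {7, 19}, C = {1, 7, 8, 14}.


A ∪ B = {7, 17, 19, 24}
(A ∪ B) ∪ C = {1, 7, 8, 14, 17, 19, 24}

A ∪ B ∪ C = {1, 7, 8, 14, 17, 19, 24}


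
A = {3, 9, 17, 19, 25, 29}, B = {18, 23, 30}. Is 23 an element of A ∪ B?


A = {3, 9, 17, 19, 25, 29}, B = {18, 23, 30}
A ∪ B = all elements in A or B
A ∪ B = {3, 9, 17, 18, 19, 23, 25, 29, 30}
Checking if 23 ∈ A ∪ B
23 is in A ∪ B → True

23 ∈ A ∪ B


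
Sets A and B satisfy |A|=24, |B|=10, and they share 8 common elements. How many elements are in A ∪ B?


|A ∪ B| = |A| + |B| - |A ∩ B|
= 24 + 10 - 8
= 26

|A ∪ B| = 26


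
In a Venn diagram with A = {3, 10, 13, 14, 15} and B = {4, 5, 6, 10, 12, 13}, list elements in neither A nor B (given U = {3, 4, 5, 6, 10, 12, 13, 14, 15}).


A = {3, 10, 13, 14, 15}
B = {4, 5, 6, 10, 12, 13}
Region: in neither A nor B (given U = {3, 4, 5, 6, 10, 12, 13, 14, 15})
Elements: ∅

Elements in neither A nor B (given U = {3, 4, 5, 6, 10, 12, 13, 14, 15}): ∅


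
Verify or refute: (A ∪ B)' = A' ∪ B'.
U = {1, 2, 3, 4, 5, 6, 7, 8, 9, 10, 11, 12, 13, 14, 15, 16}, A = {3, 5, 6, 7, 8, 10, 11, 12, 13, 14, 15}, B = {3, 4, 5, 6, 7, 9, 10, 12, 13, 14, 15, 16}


LHS: A ∪ B = {3, 4, 5, 6, 7, 8, 9, 10, 11, 12, 13, 14, 15, 16}
(A ∪ B)' = U \ (A ∪ B) = {1, 2}
A' = {1, 2, 4, 9, 16}, B' = {1, 2, 8, 11}
Claimed RHS: A' ∪ B' = {1, 2, 4, 8, 9, 11, 16}
Identity is INVALID: LHS = {1, 2} but the RHS claimed here equals {1, 2, 4, 8, 9, 11, 16}. The correct form is (A ∪ B)' = A' ∩ B'.

Identity is invalid: (A ∪ B)' = {1, 2} but A' ∪ B' = {1, 2, 4, 8, 9, 11, 16}. The correct De Morgan law is (A ∪ B)' = A' ∩ B'.


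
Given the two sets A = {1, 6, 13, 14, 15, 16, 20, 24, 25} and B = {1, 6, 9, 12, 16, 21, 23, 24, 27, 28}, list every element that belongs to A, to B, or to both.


A ∪ B = all elements in A or B (or both)
A = {1, 6, 13, 14, 15, 16, 20, 24, 25}
B = {1, 6, 9, 12, 16, 21, 23, 24, 27, 28}
A ∪ B = {1, 6, 9, 12, 13, 14, 15, 16, 20, 21, 23, 24, 25, 27, 28}

A ∪ B = {1, 6, 9, 12, 13, 14, 15, 16, 20, 21, 23, 24, 25, 27, 28}


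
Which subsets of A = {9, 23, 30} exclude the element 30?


A subset of A that omits 30 is a subset of A \ {30}, so there are 2^(n-1) = 2^2 = 4 of them.
Subsets excluding 30: ∅, {9}, {23}, {9, 23}

Subsets excluding 30 (4 total): ∅, {9}, {23}, {9, 23}


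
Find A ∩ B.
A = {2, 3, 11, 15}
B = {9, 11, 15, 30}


A ∩ B = elements in both A and B
A = {2, 3, 11, 15}
B = {9, 11, 15, 30}
A ∩ B = {11, 15}

A ∩ B = {11, 15}


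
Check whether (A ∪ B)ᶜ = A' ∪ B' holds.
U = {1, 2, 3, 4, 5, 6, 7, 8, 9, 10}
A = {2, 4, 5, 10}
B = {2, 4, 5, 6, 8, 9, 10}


LHS: A ∪ B = {2, 4, 5, 6, 8, 9, 10}
(A ∪ B)' = U \ (A ∪ B) = {1, 3, 7}
A' = {1, 3, 6, 7, 8, 9}, B' = {1, 3, 7}
Claimed RHS: A' ∪ B' = {1, 3, 6, 7, 8, 9}
Identity is INVALID: LHS = {1, 3, 7} but the RHS claimed here equals {1, 3, 6, 7, 8, 9}. The correct form is (A ∪ B)' = A' ∩ B'.

Identity is invalid: (A ∪ B)' = {1, 3, 7} but A' ∪ B' = {1, 3, 6, 7, 8, 9}. The correct De Morgan law is (A ∪ B)' = A' ∩ B'.


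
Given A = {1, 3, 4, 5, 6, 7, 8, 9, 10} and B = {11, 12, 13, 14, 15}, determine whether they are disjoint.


Disjoint means A ∩ B = ∅.
A ∩ B = ∅
A ∩ B = ∅, so A and B are disjoint.

Yes, A and B are disjoint


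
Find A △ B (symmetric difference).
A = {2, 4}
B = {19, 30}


A △ B = (A \ B) ∪ (B \ A) = elements in exactly one of A or B
A \ B = {2, 4}
B \ A = {19, 30}
A △ B = {2, 4, 19, 30}

A △ B = {2, 4, 19, 30}


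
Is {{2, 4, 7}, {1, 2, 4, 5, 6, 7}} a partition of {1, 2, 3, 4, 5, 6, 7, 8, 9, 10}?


A partition requires: (1) non-empty parts, (2) pairwise disjoint, (3) union = U
Parts: {2, 4, 7}, {1, 2, 4, 5, 6, 7}
Union of parts: {1, 2, 4, 5, 6, 7}
U = {1, 2, 3, 4, 5, 6, 7, 8, 9, 10}
All non-empty? True
Pairwise disjoint? False
Covers U? False

No, not a valid partition


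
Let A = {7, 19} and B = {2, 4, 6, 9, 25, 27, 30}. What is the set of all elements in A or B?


A ∪ B = all elements in A or B (or both)
A = {7, 19}
B = {2, 4, 6, 9, 25, 27, 30}
A ∪ B = {2, 4, 6, 7, 9, 19, 25, 27, 30}

A ∪ B = {2, 4, 6, 7, 9, 19, 25, 27, 30}


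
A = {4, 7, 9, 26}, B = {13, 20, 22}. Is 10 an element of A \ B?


A = {4, 7, 9, 26}, B = {13, 20, 22}
A \ B = elements in A but not in B
A \ B = {4, 7, 9, 26}
Checking if 10 ∈ A \ B
10 is not in A \ B → False

10 ∉ A \ B


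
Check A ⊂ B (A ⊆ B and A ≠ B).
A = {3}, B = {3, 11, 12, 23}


A ⊂ B requires: A ⊆ B AND A ≠ B.
A ⊆ B? Yes
A = B? No
A ⊂ B: Yes (A is a proper subset of B)

Yes, A ⊂ B


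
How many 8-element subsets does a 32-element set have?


C(n,k) = n! / (k!(n-k)!)
C(32,8) = 32! / (8!24!)
= 10518300

C(32,8) = 10518300


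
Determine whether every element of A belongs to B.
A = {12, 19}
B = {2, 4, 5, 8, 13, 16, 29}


A ⊆ B means every element of A is in B.
Elements in A not in B: {12, 19}
So A ⊄ B.

No, A ⊄ B


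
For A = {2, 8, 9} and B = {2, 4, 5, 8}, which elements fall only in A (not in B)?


A = {2, 8, 9}
B = {2, 4, 5, 8}
Region: only in A (not in B)
Elements: {9}

Elements only in A (not in B): {9}


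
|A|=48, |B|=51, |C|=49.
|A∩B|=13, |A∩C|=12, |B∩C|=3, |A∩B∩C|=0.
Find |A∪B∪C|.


|A∪B∪C| = |A|+|B|+|C| - |A∩B|-|A∩C|-|B∩C| + |A∩B∩C|
= 48+51+49 - 13-12-3 + 0
= 148 - 28 + 0
= 120

|A ∪ B ∪ C| = 120


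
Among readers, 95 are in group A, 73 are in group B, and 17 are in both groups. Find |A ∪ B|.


|A ∪ B| = |A| + |B| - |A ∩ B|
= 95 + 73 - 17
= 151

|A ∪ B| = 151


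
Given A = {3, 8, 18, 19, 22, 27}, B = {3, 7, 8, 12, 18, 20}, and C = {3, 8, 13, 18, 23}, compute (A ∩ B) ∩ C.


A ∩ B = {3, 8, 18}
(A ∩ B) ∩ C = {3, 8, 18}

A ∩ B ∩ C = {3, 8, 18}


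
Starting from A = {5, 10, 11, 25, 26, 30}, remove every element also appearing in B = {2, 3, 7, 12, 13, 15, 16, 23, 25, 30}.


A \ B = elements in A but not in B
A = {5, 10, 11, 25, 26, 30}
B = {2, 3, 7, 12, 13, 15, 16, 23, 25, 30}
Remove from A any elements in B
A \ B = {5, 10, 11, 26}

A \ B = {5, 10, 11, 26}


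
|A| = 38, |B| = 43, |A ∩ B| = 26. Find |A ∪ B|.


|A ∪ B| = |A| + |B| - |A ∩ B|
= 38 + 43 - 26
= 55

|A ∪ B| = 55


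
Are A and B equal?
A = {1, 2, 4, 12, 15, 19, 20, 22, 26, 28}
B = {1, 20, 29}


Two sets are equal iff they have exactly the same elements.
A = {1, 2, 4, 12, 15, 19, 20, 22, 26, 28}
B = {1, 20, 29}
Differences: {2, 4, 12, 15, 19, 22, 26, 28, 29}
A ≠ B

No, A ≠ B


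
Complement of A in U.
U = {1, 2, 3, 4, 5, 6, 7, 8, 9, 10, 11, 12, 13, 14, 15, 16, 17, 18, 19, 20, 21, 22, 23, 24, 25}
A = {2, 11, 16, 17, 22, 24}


Aᶜ = U \ A = elements in U but not in A
U = {1, 2, 3, 4, 5, 6, 7, 8, 9, 10, 11, 12, 13, 14, 15, 16, 17, 18, 19, 20, 21, 22, 23, 24, 25}
A = {2, 11, 16, 17, 22, 24}
Aᶜ = {1, 3, 4, 5, 6, 7, 8, 9, 10, 12, 13, 14, 15, 18, 19, 20, 21, 23, 25}

Aᶜ = {1, 3, 4, 5, 6, 7, 8, 9, 10, 12, 13, 14, 15, 18, 19, 20, 21, 23, 25}


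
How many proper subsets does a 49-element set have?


Total subsets = 2^n = 2^49 = 562949953421312
Proper subsets exclude the set itself: 2^n - 1
= 562949953421312 - 1
= 562949953421311

Number of proper subsets = 562949953421311


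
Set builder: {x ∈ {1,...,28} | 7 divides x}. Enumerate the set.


Checking each candidate:
Condition: multiples of 7 in {1,...,28}
Result = {7, 14, 21, 28}

{7, 14, 21, 28}


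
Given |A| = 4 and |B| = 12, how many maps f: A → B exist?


Each of |A| = 4 inputs maps to any of |B| = 12 outputs.
# functions = |B|^|A| = 12^4
= 20736

Number of functions = 20736


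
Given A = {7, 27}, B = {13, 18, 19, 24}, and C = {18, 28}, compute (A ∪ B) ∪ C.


A ∪ B = {7, 13, 18, 19, 24, 27}
(A ∪ B) ∪ C = {7, 13, 18, 19, 24, 27, 28}

A ∪ B ∪ C = {7, 13, 18, 19, 24, 27, 28}


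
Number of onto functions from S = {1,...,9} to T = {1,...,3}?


n = |S| = 9, k = |T| = 3. Surjections via inclusion-exclusion:
S(n,k) = Σ(-1)^i × C(k,i) × (k-i)^n, i=0 to k
i=0: (-1)^0×C(3,0)×3^9 = 19683
i=1: (-1)^1×C(3,1)×2^9 = -1536
i=2: (-1)^2×C(3,2)×1^9 = 3
i=3: (-1)^3×C(3,3)×0^9 = 0
Total = 18150

Number of surjections = 18150


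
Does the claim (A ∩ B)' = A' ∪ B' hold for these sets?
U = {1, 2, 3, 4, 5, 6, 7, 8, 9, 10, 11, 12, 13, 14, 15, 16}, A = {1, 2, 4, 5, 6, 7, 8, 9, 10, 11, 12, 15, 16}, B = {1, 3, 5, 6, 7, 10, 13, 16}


LHS: A ∩ B = {1, 5, 6, 7, 10, 16}
(A ∩ B)' = U \ (A ∩ B) = {2, 3, 4, 8, 9, 11, 12, 13, 14, 15}
A' = {3, 13, 14}, B' = {2, 4, 8, 9, 11, 12, 14, 15}
Claimed RHS: A' ∪ B' = {2, 3, 4, 8, 9, 11, 12, 13, 14, 15}
Identity is VALID: LHS = RHS = {2, 3, 4, 8, 9, 11, 12, 13, 14, 15} ✓

Identity is valid. (A ∩ B)' = A' ∪ B' = {2, 3, 4, 8, 9, 11, 12, 13, 14, 15}


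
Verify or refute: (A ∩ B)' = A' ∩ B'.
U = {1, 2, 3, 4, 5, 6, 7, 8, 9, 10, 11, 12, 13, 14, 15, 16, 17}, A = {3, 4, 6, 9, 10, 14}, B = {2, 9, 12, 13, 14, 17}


LHS: A ∩ B = {9, 14}
(A ∩ B)' = U \ (A ∩ B) = {1, 2, 3, 4, 5, 6, 7, 8, 10, 11, 12, 13, 15, 16, 17}
A' = {1, 2, 5, 7, 8, 11, 12, 13, 15, 16, 17}, B' = {1, 3, 4, 5, 6, 7, 8, 10, 11, 15, 16}
Claimed RHS: A' ∩ B' = {1, 5, 7, 8, 11, 15, 16}
Identity is INVALID: LHS = {1, 2, 3, 4, 5, 6, 7, 8, 10, 11, 12, 13, 15, 16, 17} but the RHS claimed here equals {1, 5, 7, 8, 11, 15, 16}. The correct form is (A ∩ B)' = A' ∪ B'.

Identity is invalid: (A ∩ B)' = {1, 2, 3, 4, 5, 6, 7, 8, 10, 11, 12, 13, 15, 16, 17} but A' ∩ B' = {1, 5, 7, 8, 11, 15, 16}. The correct De Morgan law is (A ∩ B)' = A' ∪ B'.


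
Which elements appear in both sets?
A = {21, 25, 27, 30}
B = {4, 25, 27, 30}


A ∩ B = elements in both A and B
A = {21, 25, 27, 30}
B = {4, 25, 27, 30}
A ∩ B = {25, 27, 30}

A ∩ B = {25, 27, 30}


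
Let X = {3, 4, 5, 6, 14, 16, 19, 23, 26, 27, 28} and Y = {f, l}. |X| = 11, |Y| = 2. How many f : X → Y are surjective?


n = |X| = 11, k = |Y| = 2. Surjections via inclusion-exclusion:
S(n,k) = Σ(-1)^i × C(k,i) × (k-i)^n, i=0 to k
i=0: (-1)^0×C(2,0)×2^11 = 2048
i=1: (-1)^1×C(2,1)×1^11 = -2
i=2: (-1)^2×C(2,2)×0^11 = 0
Total = 2046

Number of surjections = 2046


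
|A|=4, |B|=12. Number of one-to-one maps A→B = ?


An injection sends each of |A| = 4 inputs to a distinct output in B.
# injections = |B|·(|B|-1)·…·(|B|-|A|+1) = 12! / (12 - 4)!
= 12 × 11 × 10 × 9
= 11880

Number of injections = 11880


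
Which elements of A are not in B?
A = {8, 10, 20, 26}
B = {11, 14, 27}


A \ B = elements in A but not in B
A = {8, 10, 20, 26}
B = {11, 14, 27}
Remove from A any elements in B
A \ B = {8, 10, 20, 26}

A \ B = {8, 10, 20, 26}


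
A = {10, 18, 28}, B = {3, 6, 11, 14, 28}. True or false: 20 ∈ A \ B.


A = {10, 18, 28}, B = {3, 6, 11, 14, 28}
A \ B = elements in A but not in B
A \ B = {10, 18}
Checking if 20 ∈ A \ B
20 is not in A \ B → False

20 ∉ A \ B


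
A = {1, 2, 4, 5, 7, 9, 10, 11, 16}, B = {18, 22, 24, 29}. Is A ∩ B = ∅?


Disjoint means A ∩ B = ∅.
A ∩ B = ∅
A ∩ B = ∅, so A and B are disjoint.

Yes, A and B are disjoint


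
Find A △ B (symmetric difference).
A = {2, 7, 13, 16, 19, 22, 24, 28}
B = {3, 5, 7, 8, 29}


A △ B = (A \ B) ∪ (B \ A) = elements in exactly one of A or B
A \ B = {2, 13, 16, 19, 22, 24, 28}
B \ A = {3, 5, 8, 29}
A △ B = {2, 3, 5, 8, 13, 16, 19, 22, 24, 28, 29}

A △ B = {2, 3, 5, 8, 13, 16, 19, 22, 24, 28, 29}


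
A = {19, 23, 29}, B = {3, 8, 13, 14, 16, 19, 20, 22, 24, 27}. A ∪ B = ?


A ∪ B = all elements in A or B (or both)
A = {19, 23, 29}
B = {3, 8, 13, 14, 16, 19, 20, 22, 24, 27}
A ∪ B = {3, 8, 13, 14, 16, 19, 20, 22, 23, 24, 27, 29}

A ∪ B = {3, 8, 13, 14, 16, 19, 20, 22, 23, 24, 27, 29}


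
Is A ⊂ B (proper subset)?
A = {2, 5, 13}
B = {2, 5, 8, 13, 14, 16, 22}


A ⊂ B requires: A ⊆ B AND A ≠ B.
A ⊆ B? Yes
A = B? No
A ⊂ B: Yes (A is a proper subset of B)

Yes, A ⊂ B


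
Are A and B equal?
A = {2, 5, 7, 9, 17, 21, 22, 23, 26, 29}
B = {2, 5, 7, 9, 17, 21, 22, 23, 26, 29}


Two sets are equal iff they have exactly the same elements.
A = {2, 5, 7, 9, 17, 21, 22, 23, 26, 29}
B = {2, 5, 7, 9, 17, 21, 22, 23, 26, 29}
Same elements → A = B

Yes, A = B


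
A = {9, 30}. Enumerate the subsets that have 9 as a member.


A subset of A contains 9 iff the remaining 1 elements form any subset of A \ {9}.
Count: 2^(n-1) = 2^1 = 2
Subsets containing 9: {9}, {9, 30}

Subsets containing 9 (2 total): {9}, {9, 30}


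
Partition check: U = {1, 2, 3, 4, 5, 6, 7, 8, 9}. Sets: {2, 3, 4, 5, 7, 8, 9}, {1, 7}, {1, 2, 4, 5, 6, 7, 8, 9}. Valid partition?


A partition requires: (1) non-empty parts, (2) pairwise disjoint, (3) union = U
Parts: {2, 3, 4, 5, 7, 8, 9}, {1, 7}, {1, 2, 4, 5, 6, 7, 8, 9}
Union of parts: {1, 2, 3, 4, 5, 6, 7, 8, 9}
U = {1, 2, 3, 4, 5, 6, 7, 8, 9}
All non-empty? True
Pairwise disjoint? False
Covers U? True

No, not a valid partition


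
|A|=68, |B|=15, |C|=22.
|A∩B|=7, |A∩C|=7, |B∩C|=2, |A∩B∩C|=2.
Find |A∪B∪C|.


|A∪B∪C| = |A|+|B|+|C| - |A∩B|-|A∩C|-|B∩C| + |A∩B∩C|
= 68+15+22 - 7-7-2 + 2
= 105 - 16 + 2
= 91

|A ∪ B ∪ C| = 91


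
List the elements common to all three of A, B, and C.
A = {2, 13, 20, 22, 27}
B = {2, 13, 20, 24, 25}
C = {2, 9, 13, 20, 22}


A ∩ B = {2, 13, 20}
(A ∩ B) ∩ C = {2, 13, 20}

A ∩ B ∩ C = {2, 13, 20}


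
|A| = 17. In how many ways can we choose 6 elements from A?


C(n,k) = n! / (k!(n-k)!)
C(17,6) = 17! / (6!11!)
= 12376

C(17,6) = 12376


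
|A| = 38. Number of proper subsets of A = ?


Total subsets = 2^n = 2^38 = 274877906944
Proper subsets exclude the set itself: 2^n - 1
= 274877906944 - 1
= 274877906943

Number of proper subsets = 274877906943


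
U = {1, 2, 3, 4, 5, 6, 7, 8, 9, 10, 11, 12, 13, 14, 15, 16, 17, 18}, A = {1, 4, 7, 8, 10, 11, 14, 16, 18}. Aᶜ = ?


Aᶜ = U \ A = elements in U but not in A
U = {1, 2, 3, 4, 5, 6, 7, 8, 9, 10, 11, 12, 13, 14, 15, 16, 17, 18}
A = {1, 4, 7, 8, 10, 11, 14, 16, 18}
Aᶜ = {2, 3, 5, 6, 9, 12, 13, 15, 17}

Aᶜ = {2, 3, 5, 6, 9, 12, 13, 15, 17}


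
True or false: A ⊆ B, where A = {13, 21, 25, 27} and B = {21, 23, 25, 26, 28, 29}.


A ⊆ B means every element of A is in B.
Elements in A not in B: {13, 27}
So A ⊄ B.

No, A ⊄ B


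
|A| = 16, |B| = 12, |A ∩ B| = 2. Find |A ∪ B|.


|A ∪ B| = |A| + |B| - |A ∩ B|
= 16 + 12 - 2
= 26

|A ∪ B| = 26


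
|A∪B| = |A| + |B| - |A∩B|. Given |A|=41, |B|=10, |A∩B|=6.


|A ∪ B| = |A| + |B| - |A ∩ B|
= 41 + 10 - 6
= 45

|A ∪ B| = 45


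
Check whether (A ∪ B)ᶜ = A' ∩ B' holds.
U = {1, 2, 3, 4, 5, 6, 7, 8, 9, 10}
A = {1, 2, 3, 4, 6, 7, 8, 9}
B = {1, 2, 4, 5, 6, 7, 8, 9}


LHS: A ∪ B = {1, 2, 3, 4, 5, 6, 7, 8, 9}
(A ∪ B)' = U \ (A ∪ B) = {10}
A' = {5, 10}, B' = {3, 10}
Claimed RHS: A' ∩ B' = {10}
Identity is VALID: LHS = RHS = {10} ✓

Identity is valid. (A ∪ B)' = A' ∩ B' = {10}


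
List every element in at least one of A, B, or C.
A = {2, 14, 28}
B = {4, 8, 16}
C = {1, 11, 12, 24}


A ∪ B = {2, 4, 8, 14, 16, 28}
(A ∪ B) ∪ C = {1, 2, 4, 8, 11, 12, 14, 16, 24, 28}

A ∪ B ∪ C = {1, 2, 4, 8, 11, 12, 14, 16, 24, 28}


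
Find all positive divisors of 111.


Checking each candidate:
Condition: positive divisors of 111
Result = {1, 3, 37, 111}

{1, 3, 37, 111}


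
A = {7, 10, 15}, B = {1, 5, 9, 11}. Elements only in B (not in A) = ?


A = {7, 10, 15}
B = {1, 5, 9, 11}
Region: only in B (not in A)
Elements: {1, 5, 9, 11}

Elements only in B (not in A): {1, 5, 9, 11}


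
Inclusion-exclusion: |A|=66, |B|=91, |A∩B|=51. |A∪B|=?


|A ∪ B| = |A| + |B| - |A ∩ B|
= 66 + 91 - 51
= 106

|A ∪ B| = 106


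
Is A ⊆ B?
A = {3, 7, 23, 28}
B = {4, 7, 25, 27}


A ⊆ B means every element of A is in B.
Elements in A not in B: {3, 23, 28}
So A ⊄ B.

No, A ⊄ B


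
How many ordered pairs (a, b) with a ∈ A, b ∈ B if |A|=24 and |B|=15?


|A × B| = |A| × |B|
= 24 × 15
= 360

|A × B| = 360


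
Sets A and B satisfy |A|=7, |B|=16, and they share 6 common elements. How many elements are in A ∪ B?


|A ∪ B| = |A| + |B| - |A ∩ B|
= 7 + 16 - 6
= 17

|A ∪ B| = 17


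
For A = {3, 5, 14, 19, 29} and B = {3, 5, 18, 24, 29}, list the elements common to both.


A ∩ B = elements in both A and B
A = {3, 5, 14, 19, 29}
B = {3, 5, 18, 24, 29}
A ∩ B = {3, 5, 29}

A ∩ B = {3, 5, 29}


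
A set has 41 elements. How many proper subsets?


Total subsets = 2^n = 2^41 = 2199023255552
Proper subsets exclude the set itself: 2^n - 1
= 2199023255552 - 1
= 2199023255551

Number of proper subsets = 2199023255551


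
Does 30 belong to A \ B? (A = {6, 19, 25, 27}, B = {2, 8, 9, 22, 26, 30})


A = {6, 19, 25, 27}, B = {2, 8, 9, 22, 26, 30}
A \ B = elements in A but not in B
A \ B = {6, 19, 25, 27}
Checking if 30 ∈ A \ B
30 is not in A \ B → False

30 ∉ A \ B


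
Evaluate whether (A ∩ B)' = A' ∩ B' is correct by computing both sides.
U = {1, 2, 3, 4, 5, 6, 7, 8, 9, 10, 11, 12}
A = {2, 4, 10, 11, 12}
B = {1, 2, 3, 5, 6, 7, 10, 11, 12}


LHS: A ∩ B = {2, 10, 11, 12}
(A ∩ B)' = U \ (A ∩ B) = {1, 3, 4, 5, 6, 7, 8, 9}
A' = {1, 3, 5, 6, 7, 8, 9}, B' = {4, 8, 9}
Claimed RHS: A' ∩ B' = {8, 9}
Identity is INVALID: LHS = {1, 3, 4, 5, 6, 7, 8, 9} but the RHS claimed here equals {8, 9}. The correct form is (A ∩ B)' = A' ∪ B'.

Identity is invalid: (A ∩ B)' = {1, 3, 4, 5, 6, 7, 8, 9} but A' ∩ B' = {8, 9}. The correct De Morgan law is (A ∩ B)' = A' ∪ B'.


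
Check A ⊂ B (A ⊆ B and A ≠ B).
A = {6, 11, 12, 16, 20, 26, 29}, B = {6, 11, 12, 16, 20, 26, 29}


A ⊂ B requires: A ⊆ B AND A ≠ B.
A ⊆ B? Yes
A = B? Yes
A = B, so A is not a PROPER subset.

No, A is not a proper subset of B


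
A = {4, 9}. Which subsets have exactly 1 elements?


|A| = 2, so A has C(2,1) = 2 subsets of size 1.
Enumerate by choosing 1 elements from A at a time:
{4}, {9}

1-element subsets (2 total): {4}, {9}


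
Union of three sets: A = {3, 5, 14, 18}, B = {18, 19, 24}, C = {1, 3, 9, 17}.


A ∪ B = {3, 5, 14, 18, 19, 24}
(A ∪ B) ∪ C = {1, 3, 5, 9, 14, 17, 18, 19, 24}

A ∪ B ∪ C = {1, 3, 5, 9, 14, 17, 18, 19, 24}


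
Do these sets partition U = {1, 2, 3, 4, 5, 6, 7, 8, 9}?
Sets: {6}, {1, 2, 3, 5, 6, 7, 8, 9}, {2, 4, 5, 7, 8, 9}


A partition requires: (1) non-empty parts, (2) pairwise disjoint, (3) union = U
Parts: {6}, {1, 2, 3, 5, 6, 7, 8, 9}, {2, 4, 5, 7, 8, 9}
Union of parts: {1, 2, 3, 4, 5, 6, 7, 8, 9}
U = {1, 2, 3, 4, 5, 6, 7, 8, 9}
All non-empty? True
Pairwise disjoint? False
Covers U? True

No, not a valid partition


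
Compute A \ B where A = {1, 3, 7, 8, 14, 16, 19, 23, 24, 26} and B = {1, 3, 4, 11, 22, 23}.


A \ B = elements in A but not in B
A = {1, 3, 7, 8, 14, 16, 19, 23, 24, 26}
B = {1, 3, 4, 11, 22, 23}
Remove from A any elements in B
A \ B = {7, 8, 14, 16, 19, 24, 26}

A \ B = {7, 8, 14, 16, 19, 24, 26}


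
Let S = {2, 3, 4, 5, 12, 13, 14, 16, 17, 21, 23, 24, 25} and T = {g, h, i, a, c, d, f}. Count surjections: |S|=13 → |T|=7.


n = |S| = 13, k = |T| = 7. Surjections via inclusion-exclusion:
S(n,k) = Σ(-1)^i × C(k,i) × (k-i)^n, i=0 to k
i=0: (-1)^0×C(7,0)×7^13 = 96889010407
i=1: (-1)^1×C(7,1)×6^13 = -91424858112
i=2: (-1)^2×C(7,2)×5^13 = 25634765625
i=3: (-1)^3×C(7,3)×4^13 = -2348810240
i=4: (-1)^4×C(7,4)×3^13 = 55801305
i=5: (-1)^5×C(7,5)×2^13 = -172032
i=6: (-1)^6×C(7,6)×1^13 = 7
i=7: (-1)^7×C(7,7)×0^13 = 0
Total = 28805736960

Number of surjections = 28805736960


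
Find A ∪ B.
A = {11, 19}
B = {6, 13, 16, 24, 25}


A ∪ B = all elements in A or B (or both)
A = {11, 19}
B = {6, 13, 16, 24, 25}
A ∪ B = {6, 11, 13, 16, 19, 24, 25}

A ∪ B = {6, 11, 13, 16, 19, 24, 25}


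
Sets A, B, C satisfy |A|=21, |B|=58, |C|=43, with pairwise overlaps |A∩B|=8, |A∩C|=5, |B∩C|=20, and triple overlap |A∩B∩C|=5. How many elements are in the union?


|A∪B∪C| = |A|+|B|+|C| - |A∩B|-|A∩C|-|B∩C| + |A∩B∩C|
= 21+58+43 - 8-5-20 + 5
= 122 - 33 + 5
= 94

|A ∪ B ∪ C| = 94


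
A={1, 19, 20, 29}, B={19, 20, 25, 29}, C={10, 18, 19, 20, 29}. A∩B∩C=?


A ∩ B = {19, 20, 29}
(A ∩ B) ∩ C = {19, 20, 29}

A ∩ B ∩ C = {19, 20, 29}


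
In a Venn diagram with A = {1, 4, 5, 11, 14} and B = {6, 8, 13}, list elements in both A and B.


A = {1, 4, 5, 11, 14}
B = {6, 8, 13}
Region: in both A and B
Elements: ∅

Elements in both A and B: ∅


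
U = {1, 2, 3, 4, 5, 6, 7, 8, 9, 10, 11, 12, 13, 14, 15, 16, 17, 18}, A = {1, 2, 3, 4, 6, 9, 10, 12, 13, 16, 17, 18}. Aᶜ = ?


Aᶜ = U \ A = elements in U but not in A
U = {1, 2, 3, 4, 5, 6, 7, 8, 9, 10, 11, 12, 13, 14, 15, 16, 17, 18}
A = {1, 2, 3, 4, 6, 9, 10, 12, 13, 16, 17, 18}
Aᶜ = {5, 7, 8, 11, 14, 15}

Aᶜ = {5, 7, 8, 11, 14, 15}


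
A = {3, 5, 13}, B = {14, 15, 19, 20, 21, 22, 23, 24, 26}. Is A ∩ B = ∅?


Disjoint means A ∩ B = ∅.
A ∩ B = ∅
A ∩ B = ∅, so A and B are disjoint.

Yes, A and B are disjoint


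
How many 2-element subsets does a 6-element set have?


C(n,k) = n! / (k!(n-k)!)
C(6,2) = 6! / (2!4!)
= 15

C(6,2) = 15


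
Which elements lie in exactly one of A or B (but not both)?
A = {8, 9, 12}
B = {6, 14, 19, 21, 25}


A △ B = (A \ B) ∪ (B \ A) = elements in exactly one of A or B
A \ B = {8, 9, 12}
B \ A = {6, 14, 19, 21, 25}
A △ B = {6, 8, 9, 12, 14, 19, 21, 25}

A △ B = {6, 8, 9, 12, 14, 19, 21, 25}


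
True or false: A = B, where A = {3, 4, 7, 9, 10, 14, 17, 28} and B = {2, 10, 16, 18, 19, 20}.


Two sets are equal iff they have exactly the same elements.
A = {3, 4, 7, 9, 10, 14, 17, 28}
B = {2, 10, 16, 18, 19, 20}
Differences: {2, 3, 4, 7, 9, 14, 16, 17, 18, 19, 20, 28}
A ≠ B

No, A ≠ B


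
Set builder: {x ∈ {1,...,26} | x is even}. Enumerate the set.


Checking each candidate:
Condition: even numbers in {1,...,26}
Result = {2, 4, 6, 8, 10, 12, 14, 16, 18, 20, 22, 24, 26}

{2, 4, 6, 8, 10, 12, 14, 16, 18, 20, 22, 24, 26}


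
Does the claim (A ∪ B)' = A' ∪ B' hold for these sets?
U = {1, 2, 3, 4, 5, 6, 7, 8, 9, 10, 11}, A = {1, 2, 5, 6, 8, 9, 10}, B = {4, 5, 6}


LHS: A ∪ B = {1, 2, 4, 5, 6, 8, 9, 10}
(A ∪ B)' = U \ (A ∪ B) = {3, 7, 11}
A' = {3, 4, 7, 11}, B' = {1, 2, 3, 7, 8, 9, 10, 11}
Claimed RHS: A' ∪ B' = {1, 2, 3, 4, 7, 8, 9, 10, 11}
Identity is INVALID: LHS = {3, 7, 11} but the RHS claimed here equals {1, 2, 3, 4, 7, 8, 9, 10, 11}. The correct form is (A ∪ B)' = A' ∩ B'.

Identity is invalid: (A ∪ B)' = {3, 7, 11} but A' ∪ B' = {1, 2, 3, 4, 7, 8, 9, 10, 11}. The correct De Morgan law is (A ∪ B)' = A' ∩ B'.


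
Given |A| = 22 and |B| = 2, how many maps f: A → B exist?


Each of |A| = 22 inputs maps to any of |B| = 2 outputs.
# functions = |B|^|A| = 2^22
= 4194304

Number of functions = 4194304


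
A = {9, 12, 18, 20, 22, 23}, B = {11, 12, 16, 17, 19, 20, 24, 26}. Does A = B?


Two sets are equal iff they have exactly the same elements.
A = {9, 12, 18, 20, 22, 23}
B = {11, 12, 16, 17, 19, 20, 24, 26}
Differences: {9, 11, 16, 17, 18, 19, 22, 23, 24, 26}
A ≠ B

No, A ≠ B


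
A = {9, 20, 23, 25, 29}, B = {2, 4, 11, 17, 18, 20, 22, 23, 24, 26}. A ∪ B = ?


A ∪ B = all elements in A or B (or both)
A = {9, 20, 23, 25, 29}
B = {2, 4, 11, 17, 18, 20, 22, 23, 24, 26}
A ∪ B = {2, 4, 9, 11, 17, 18, 20, 22, 23, 24, 25, 26, 29}

A ∪ B = {2, 4, 9, 11, 17, 18, 20, 22, 23, 24, 25, 26, 29}


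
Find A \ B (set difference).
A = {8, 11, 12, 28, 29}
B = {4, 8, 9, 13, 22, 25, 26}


A \ B = elements in A but not in B
A = {8, 11, 12, 28, 29}
B = {4, 8, 9, 13, 22, 25, 26}
Remove from A any elements in B
A \ B = {11, 12, 28, 29}

A \ B = {11, 12, 28, 29}


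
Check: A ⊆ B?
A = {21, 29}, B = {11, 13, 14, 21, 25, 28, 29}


A ⊆ B means every element of A is in B.
All elements of A are in B.
So A ⊆ B.

Yes, A ⊆ B


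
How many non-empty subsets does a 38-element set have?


Total subsets = 2^n = 2^38 = 274877906944
Non-empty subsets exclude the empty set: 2^n - 1
= 274877906944 - 1
= 274877906943

Number of non-empty subsets = 274877906943


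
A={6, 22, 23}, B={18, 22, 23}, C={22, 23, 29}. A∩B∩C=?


A ∩ B = {22, 23}
(A ∩ B) ∩ C = {22, 23}

A ∩ B ∩ C = {22, 23}


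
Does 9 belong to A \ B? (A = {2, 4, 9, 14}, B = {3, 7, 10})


A = {2, 4, 9, 14}, B = {3, 7, 10}
A \ B = elements in A but not in B
A \ B = {2, 4, 9, 14}
Checking if 9 ∈ A \ B
9 is in A \ B → True

9 ∈ A \ B


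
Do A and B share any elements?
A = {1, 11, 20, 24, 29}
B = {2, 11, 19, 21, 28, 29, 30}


Disjoint means A ∩ B = ∅.
A ∩ B = {11, 29}
A ∩ B ≠ ∅, so A and B are NOT disjoint.

Yes — A and B share the element(s) of A ∩ B = {11, 29}, so they are not disjoint


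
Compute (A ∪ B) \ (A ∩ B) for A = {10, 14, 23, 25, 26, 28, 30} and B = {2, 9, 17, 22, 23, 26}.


A △ B = (A \ B) ∪ (B \ A) = elements in exactly one of A or B
A \ B = {10, 14, 25, 28, 30}
B \ A = {2, 9, 17, 22}
A △ B = {2, 9, 10, 14, 17, 22, 25, 28, 30}

A △ B = {2, 9, 10, 14, 17, 22, 25, 28, 30}


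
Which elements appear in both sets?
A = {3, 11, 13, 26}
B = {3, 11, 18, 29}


A ∩ B = elements in both A and B
A = {3, 11, 13, 26}
B = {3, 11, 18, 29}
A ∩ B = {3, 11}

A ∩ B = {3, 11}


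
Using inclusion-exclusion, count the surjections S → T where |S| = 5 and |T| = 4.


n = |S| = 5, k = |T| = 4. Surjections via inclusion-exclusion:
S(n,k) = Σ(-1)^i × C(k,i) × (k-i)^n, i=0 to k
i=0: (-1)^0×C(4,0)×4^5 = 1024
i=1: (-1)^1×C(4,1)×3^5 = -972
i=2: (-1)^2×C(4,2)×2^5 = 192
i=3: (-1)^3×C(4,3)×1^5 = -4
i=4: (-1)^4×C(4,4)×0^5 = 0
Total = 240

Number of surjections = 240
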